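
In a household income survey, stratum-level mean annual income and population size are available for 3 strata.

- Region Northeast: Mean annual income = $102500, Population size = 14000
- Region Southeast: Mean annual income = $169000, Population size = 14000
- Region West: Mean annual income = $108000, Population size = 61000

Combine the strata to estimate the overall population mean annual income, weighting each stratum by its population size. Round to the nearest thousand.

117000

Σ Nₕ·x̄ₕ = 102500×14000 + 169000×14000 + 108000×61000
  = 1435000000 + 2366000000 + 6588000000 = 10389000000
Σ Nₕ = 14000 + 14000 + 61000 = 89000
Overall mean = 10389000000 / 89000 = 116730.34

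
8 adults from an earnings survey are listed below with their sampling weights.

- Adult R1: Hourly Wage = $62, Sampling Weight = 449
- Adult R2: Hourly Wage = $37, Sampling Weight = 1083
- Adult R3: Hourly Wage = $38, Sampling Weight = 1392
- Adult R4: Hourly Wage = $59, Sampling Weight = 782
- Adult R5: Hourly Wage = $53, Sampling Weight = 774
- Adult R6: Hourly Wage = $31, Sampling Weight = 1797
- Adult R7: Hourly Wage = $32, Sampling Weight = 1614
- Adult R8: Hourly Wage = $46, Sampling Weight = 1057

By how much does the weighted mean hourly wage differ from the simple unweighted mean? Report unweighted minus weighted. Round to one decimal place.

Unweighted sum = 62 + 37 + 38 + 59 + 53 + 31 + 32 + 46 = 358
Unweighted mean = 358 / 8 = 44.75
Weighted sum = 363942
Sum of weights = 449 + 1083 + 1392 + 782 + 774 + 1797 + 1614 + 1057 = 8948
Weighted mean = 363942 / 8948 = 40.673
Difference (unweighted minus weighted) = 4.0770004

4.1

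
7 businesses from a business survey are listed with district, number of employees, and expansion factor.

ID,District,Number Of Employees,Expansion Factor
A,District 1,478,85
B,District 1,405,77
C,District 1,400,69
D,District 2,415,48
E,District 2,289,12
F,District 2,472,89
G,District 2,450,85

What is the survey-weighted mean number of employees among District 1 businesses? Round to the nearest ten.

430

District 1 rows: A, B, C
Weighted sum = 478×85 + 405×77 + 400×69
  = 99415
Sum of weights = 85 + 77 + 69 = 231
Weighted mean = 99415 / 231 = 430.36797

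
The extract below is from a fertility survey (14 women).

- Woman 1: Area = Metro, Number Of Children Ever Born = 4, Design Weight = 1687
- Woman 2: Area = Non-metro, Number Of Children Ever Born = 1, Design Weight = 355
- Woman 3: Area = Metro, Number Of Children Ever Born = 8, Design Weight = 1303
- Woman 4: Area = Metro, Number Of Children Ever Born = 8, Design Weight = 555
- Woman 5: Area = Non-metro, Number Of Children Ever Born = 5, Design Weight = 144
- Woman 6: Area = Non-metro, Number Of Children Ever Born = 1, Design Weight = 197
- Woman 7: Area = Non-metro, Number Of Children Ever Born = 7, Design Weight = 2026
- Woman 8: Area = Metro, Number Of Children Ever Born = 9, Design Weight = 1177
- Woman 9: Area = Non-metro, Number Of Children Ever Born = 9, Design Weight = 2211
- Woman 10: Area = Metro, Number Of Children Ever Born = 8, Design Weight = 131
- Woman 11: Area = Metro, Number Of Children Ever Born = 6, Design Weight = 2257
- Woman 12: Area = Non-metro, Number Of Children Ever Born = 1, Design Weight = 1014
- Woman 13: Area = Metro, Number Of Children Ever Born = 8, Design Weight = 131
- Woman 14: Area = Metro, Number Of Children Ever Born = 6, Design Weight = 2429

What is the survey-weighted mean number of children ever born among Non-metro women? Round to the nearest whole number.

6

Non-metro rows: 2, 5, 6, 7, 9, 12
Weighted sum = 1×355 + 5×144 + 1×197 + 7×2026 + 9×2211 + 1×1014
  = 36367
Sum of weights = 355 + 144 + 197 + 2026 + 2211 + 1014 = 5947
Weighted mean = 36367 / 5947 = 6.1151841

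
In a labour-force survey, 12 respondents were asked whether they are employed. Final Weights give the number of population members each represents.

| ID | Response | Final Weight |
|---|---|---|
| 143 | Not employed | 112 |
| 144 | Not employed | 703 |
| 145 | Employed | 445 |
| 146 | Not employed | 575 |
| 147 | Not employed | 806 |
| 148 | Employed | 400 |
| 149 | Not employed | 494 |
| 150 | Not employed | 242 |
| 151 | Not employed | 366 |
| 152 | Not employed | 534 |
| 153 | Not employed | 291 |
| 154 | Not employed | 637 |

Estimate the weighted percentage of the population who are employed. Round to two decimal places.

Sum of weights for 'Employed' = 445 + 400 = 845
Total weight = 112 + 703 + 445 + 575 + 806 + 400 + 494 + 242 + 366 + 534 + 291 + 637 = 5605
Weighted proportion = 845 / 5605 = 0.15075825 → 15.075825%

15.08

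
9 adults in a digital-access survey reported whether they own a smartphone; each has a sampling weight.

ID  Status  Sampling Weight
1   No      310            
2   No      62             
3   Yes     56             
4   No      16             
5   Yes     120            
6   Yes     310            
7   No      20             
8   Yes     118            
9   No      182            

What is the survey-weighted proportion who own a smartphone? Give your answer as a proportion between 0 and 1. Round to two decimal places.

0.51

Sum of weights for 'Yes' = 56 + 120 + 310 + 118 = 604
Total weight = 310 + 62 + 56 + 16 + 120 + 310 + 20 + 118 + 182 = 1194
Weighted proportion = 604 / 1194 = 0.50586265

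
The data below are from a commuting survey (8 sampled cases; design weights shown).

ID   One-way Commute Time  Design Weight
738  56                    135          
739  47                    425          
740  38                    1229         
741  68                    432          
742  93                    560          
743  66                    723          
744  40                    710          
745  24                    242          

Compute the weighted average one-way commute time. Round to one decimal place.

53.3

Weighted sum = 56×135 + 47×425 + 38×1229 + 68×432 + 93×560 + 66×723 + 40×710 + 24×242
  = 7560 + 19975 + 46702 + 29376 + 52080 + 47718 + 28400 + 5808 = 237619
Sum of weights = 135 + 425 + 1229 + 432 + 560 + 723 + 710 + 242 = 4456
Weighted mean = 237619 / 4456 = 53.325628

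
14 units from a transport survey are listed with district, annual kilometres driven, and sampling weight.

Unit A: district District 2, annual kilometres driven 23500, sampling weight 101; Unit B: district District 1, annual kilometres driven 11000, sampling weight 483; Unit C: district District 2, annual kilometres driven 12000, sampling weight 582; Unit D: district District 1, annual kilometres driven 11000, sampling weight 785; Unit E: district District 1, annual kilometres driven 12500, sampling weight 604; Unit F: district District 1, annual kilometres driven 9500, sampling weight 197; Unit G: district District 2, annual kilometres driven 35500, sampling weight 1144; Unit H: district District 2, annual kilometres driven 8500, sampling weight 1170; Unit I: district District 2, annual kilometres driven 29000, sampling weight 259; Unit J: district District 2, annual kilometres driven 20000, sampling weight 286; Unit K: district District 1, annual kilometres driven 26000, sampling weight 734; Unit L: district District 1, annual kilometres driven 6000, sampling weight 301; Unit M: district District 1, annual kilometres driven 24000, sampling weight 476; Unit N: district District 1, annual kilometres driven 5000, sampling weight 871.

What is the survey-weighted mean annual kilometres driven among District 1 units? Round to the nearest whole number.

13489

District 1 rows: B, D, E, F, K, L, M, N
Weighted sum = 11000×483 + 11000×785 + 12500×604 + 9500×197 + 26000×734 + 6000×301 + 24000×476 + 5000×871
  = 5313000 + 8635000 + 7550000 + 1871500 + 19084000 + 1806000 + 11424000 + 4355000 = 60038500
Sum of weights = 4451
Weighted mean = 60038500 / 4451 = 13488.767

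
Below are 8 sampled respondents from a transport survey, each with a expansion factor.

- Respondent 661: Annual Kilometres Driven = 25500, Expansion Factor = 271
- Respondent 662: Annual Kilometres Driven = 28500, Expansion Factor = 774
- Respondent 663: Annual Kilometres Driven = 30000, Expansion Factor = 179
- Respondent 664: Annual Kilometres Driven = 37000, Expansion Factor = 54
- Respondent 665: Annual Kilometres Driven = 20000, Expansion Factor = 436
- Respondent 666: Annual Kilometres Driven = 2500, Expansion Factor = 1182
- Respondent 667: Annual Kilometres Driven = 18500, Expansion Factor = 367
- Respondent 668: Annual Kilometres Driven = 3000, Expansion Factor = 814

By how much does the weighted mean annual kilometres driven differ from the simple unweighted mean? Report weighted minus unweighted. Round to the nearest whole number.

-6584

Unweighted sum = 25500 + 28500 + 30000 + 37000 + 20000 + 2500 + 18500 + 3000 = 165000
Unweighted mean = 165000 / 8 = 20625
Weighted sum = 25500×271 + 28500×774 + 30000×179 + 37000×54 + 20000×436 + 2500×1182 + 18500×367 + 3000×814
  = 57244000
Sum of weights = 4077
Weighted mean = 57244000 / 4077 = 14040.716
Difference (weighted minus unweighted) = -6584.2838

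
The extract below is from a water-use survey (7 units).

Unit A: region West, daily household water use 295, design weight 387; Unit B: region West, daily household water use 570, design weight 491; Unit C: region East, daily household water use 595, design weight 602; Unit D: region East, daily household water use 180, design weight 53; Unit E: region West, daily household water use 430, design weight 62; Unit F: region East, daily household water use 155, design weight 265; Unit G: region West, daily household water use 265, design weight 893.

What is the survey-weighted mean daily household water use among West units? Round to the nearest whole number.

West rows: A, B, E, G
Weighted sum = 295×387 + 570×491 + 430×62 + 265×893
  = 657340
Sum of weights = 387 + 491 + 62 + 893 = 1833
Weighted mean = 657340 / 1833 = 358.61429

359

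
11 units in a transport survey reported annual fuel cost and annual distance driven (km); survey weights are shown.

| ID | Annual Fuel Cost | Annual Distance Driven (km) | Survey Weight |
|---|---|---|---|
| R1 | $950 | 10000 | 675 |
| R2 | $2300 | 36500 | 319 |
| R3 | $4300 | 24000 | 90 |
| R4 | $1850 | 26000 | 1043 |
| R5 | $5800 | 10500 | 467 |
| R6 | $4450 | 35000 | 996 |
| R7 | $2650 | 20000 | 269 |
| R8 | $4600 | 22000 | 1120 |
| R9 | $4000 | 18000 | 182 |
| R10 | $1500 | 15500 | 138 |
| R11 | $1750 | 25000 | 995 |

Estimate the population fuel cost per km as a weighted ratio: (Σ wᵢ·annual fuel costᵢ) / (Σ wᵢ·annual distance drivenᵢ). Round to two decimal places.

0.13

Σ wᵢ·y = 950×675 + 2300×319 + 4300×90 + 1850×1043 + 5800×467 + 4450×996 + 2650×269 + 4600×1120 + 4000×182 + 1500×138 + 1750×995
  = 641250 + 733700 + 387000 + 1929550 + 2708600 + 4432200 + 712850 + 5152000 + 728000 + 207000 + 1741250 = 19373400
Σ wᵢ·x = 147745000
Ratio = 19373400 / 147745000 = 0.13112728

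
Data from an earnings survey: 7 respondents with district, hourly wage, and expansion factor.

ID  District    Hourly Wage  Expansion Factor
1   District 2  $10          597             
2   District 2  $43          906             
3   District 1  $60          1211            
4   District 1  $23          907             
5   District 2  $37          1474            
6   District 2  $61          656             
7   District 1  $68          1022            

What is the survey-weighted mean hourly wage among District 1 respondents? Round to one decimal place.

District 1 rows: 3, 4, 7
Weighted sum = 60×1211 + 23×907 + 68×1022
  = 72660 + 20861 + 69496 = 163017
Sum of weights = 1211 + 907 + 1022 = 3140
Weighted mean = 163017 / 3140 = 51.916242

51.9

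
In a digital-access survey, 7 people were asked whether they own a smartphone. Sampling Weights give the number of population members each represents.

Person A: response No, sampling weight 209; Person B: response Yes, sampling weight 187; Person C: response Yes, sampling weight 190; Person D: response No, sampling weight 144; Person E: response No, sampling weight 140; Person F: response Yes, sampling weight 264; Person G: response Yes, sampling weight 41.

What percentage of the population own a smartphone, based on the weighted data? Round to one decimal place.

Sum of weights for 'Yes' = 187 + 190 + 264 + 41 = 682
Total weight = 209 + 187 + 190 + 144 + 140 + 264 + 41 = 1175
Weighted proportion = 682 / 1175 = 0.58042553 → 58.042553%

58.0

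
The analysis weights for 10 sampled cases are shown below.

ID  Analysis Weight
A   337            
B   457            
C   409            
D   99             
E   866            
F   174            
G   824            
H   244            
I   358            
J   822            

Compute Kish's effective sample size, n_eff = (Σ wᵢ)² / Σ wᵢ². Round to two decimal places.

7.47

Σ wᵢ = 337 + 457 + 409 + 99 + 866 + 174 + 824 + 244 + 358 + 822 = 4590
Σ wᵢ² = 113569 + 208849 + 167281 + 9801 + 749956 + 30276 + 678976 + 59536 + 128164 + 675684 = 2822092
n_eff = 4590² / 2822092 = 21068100 / 2822092 = 7.4654193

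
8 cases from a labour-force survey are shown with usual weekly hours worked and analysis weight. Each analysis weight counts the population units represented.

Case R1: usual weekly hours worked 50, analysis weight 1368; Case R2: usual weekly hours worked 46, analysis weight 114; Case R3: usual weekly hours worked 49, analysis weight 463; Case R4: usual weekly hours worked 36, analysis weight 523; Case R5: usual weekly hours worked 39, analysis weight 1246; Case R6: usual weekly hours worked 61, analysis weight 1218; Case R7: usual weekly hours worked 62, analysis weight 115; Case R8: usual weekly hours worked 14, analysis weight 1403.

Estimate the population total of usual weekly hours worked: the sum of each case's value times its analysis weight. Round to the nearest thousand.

265000

Weighted total = 50×1368 + 46×114 + 49×463 + 36×523 + 39×1246 + 61×1218 + 62×115 + 14×1403
  = 264823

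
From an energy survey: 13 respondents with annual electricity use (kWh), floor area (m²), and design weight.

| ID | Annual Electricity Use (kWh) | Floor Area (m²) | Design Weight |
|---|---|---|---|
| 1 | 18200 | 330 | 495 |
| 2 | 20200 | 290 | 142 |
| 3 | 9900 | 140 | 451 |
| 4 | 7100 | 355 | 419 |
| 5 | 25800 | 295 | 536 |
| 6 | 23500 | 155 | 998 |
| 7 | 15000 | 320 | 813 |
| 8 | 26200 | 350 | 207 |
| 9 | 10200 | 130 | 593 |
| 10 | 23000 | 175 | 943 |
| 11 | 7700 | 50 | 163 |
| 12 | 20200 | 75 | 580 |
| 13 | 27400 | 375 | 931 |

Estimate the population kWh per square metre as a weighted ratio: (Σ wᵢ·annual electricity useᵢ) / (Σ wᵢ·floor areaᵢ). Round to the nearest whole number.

Σ wᵢ·y = 140435500
Σ wᵢ·x = 1704725
Ratio = 140435500 / 1704725 = 82.380149

82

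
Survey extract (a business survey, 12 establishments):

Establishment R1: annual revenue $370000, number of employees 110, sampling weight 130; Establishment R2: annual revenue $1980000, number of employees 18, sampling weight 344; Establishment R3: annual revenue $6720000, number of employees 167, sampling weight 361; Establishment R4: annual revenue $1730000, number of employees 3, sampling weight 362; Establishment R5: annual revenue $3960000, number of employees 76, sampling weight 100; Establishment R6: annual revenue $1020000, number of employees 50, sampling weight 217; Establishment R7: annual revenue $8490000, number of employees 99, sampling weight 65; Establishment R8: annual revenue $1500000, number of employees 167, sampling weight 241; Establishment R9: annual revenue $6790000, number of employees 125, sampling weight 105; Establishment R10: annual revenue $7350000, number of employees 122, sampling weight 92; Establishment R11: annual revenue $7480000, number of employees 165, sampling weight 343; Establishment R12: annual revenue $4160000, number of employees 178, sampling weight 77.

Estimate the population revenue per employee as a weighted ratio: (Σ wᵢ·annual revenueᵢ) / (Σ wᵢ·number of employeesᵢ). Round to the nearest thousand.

Σ wᵢ·y = 370000×130 + 1980000×344 + 6720000×361 + 1730000×362 + 3960000×100 + 1020000×217 + 8490000×65 + 1500000×241 + 6790000×105 + 7350000×92 + 7480000×343 + 4160000×77
  = 9587200000
Σ wᵢ·x = 110×130 + 18×344 + 167×361 + 3×362 + 76×100 + 50×217 + 99×65 + 167×241 + 125×105 + 122×92 + 165×343 + 178×77
  = 241647
Ratio = 9587200000 / 241647 = 39674.401

40000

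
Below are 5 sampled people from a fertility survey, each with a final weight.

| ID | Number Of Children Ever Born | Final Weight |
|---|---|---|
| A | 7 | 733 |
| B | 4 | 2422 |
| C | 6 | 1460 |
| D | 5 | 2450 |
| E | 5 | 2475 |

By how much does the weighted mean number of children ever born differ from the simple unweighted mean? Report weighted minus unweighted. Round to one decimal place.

-0.3

Unweighted sum = 27
Unweighted mean = 27 / 5 = 5.4
Weighted sum = 7×733 + 4×2422 + 6×1460 + 5×2450 + 5×2475
  = 5131 + 9688 + 8760 + 12250 + 12375 = 48204
Sum of weights = 9540
Weighted mean = 48204 / 9540 = 5.0528302
Difference (weighted minus unweighted) = -0.34716981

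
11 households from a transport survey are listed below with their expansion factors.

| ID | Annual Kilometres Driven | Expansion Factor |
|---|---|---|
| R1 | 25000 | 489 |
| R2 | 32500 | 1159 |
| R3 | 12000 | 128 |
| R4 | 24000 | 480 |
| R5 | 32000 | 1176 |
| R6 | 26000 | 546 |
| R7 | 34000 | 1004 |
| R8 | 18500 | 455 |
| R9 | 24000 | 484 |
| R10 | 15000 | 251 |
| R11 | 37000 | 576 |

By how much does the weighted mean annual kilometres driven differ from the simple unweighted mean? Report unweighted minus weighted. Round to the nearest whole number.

Unweighted sum = 25000 + 32500 + 12000 + 24000 + 32000 + 26000 + 34000 + 18500 + 24000 + 15000 + 37000 = 280000
Unweighted mean = 280000 / 11 = 25454.545
Weighted sum = 194023000
Sum of weights = 489 + 1159 + 128 + 480 + 1176 + 546 + 1004 + 455 + 484 + 251 + 576 = 6748
Weighted mean = 194023000 / 6748 = 28752.667
Difference (unweighted minus weighted) = -3298.122

-3298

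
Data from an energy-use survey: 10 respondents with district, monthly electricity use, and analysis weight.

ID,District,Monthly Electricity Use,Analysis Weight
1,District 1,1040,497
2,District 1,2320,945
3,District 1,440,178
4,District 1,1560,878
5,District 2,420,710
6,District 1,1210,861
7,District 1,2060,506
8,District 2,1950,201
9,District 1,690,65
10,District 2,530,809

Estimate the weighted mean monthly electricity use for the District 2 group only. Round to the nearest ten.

650

District 2 rows: 5, 8, 10
Weighted sum = 1118920
Sum of weights = 710 + 201 + 809 = 1720
Weighted mean = 1118920 / 1720 = 650.53488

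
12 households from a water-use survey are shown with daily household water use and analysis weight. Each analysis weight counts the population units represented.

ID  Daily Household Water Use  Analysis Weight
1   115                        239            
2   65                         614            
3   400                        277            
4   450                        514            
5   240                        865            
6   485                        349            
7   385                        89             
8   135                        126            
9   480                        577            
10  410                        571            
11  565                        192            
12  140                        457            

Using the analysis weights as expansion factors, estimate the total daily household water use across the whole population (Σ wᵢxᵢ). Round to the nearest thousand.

Weighted total = 115×239 + 65×614 + 400×277 + 450×514 + 240×865 + 485×349 + 385×89 + 135×126 + 480×577 + 410×571 + 565×192 + 140×457
  = 1521165

1521000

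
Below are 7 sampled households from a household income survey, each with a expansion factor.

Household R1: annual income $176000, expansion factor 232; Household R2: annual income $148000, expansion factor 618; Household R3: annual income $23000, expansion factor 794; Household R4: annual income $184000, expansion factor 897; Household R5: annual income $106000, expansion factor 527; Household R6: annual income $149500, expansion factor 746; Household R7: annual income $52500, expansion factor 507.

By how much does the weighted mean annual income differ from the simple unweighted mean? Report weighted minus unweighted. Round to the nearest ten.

Unweighted sum = 176000 + 148000 + 23000 + 184000 + 106000 + 149500 + 52500 = 839000
Unweighted mean = 839000 / 7 = 119857.14
Weighted sum = 176000×232 + 148000×618 + 23000×794 + 184000×897 + 106000×527 + 149500×746 + 52500×507
  = 509612500
Sum of weights = 4321
Weighted mean = 509612500 / 4321 = 117938.56
Difference (weighted minus unweighted) = -1918.587

-1920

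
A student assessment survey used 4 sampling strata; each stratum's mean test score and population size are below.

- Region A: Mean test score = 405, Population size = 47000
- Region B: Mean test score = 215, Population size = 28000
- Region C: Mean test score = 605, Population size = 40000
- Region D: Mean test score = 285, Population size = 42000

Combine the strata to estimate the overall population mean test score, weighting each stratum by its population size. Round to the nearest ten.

390

Σ Nₕ·x̄ₕ = 405×47000 + 215×28000 + 605×40000 + 285×42000
  = 19035000 + 6020000 + 24200000 + 11970000 = 61225000
Σ Nₕ = 47000 + 28000 + 40000 + 42000 = 157000
Overall mean = 61225000 / 157000 = 389.96815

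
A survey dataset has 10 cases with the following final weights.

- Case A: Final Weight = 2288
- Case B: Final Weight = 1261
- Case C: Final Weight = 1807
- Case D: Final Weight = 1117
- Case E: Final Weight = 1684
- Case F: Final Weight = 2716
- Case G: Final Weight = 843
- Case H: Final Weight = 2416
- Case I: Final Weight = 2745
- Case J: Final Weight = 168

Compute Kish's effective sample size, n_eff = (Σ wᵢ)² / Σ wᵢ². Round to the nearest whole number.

Σ wᵢ = 2288 + 1261 + 1807 + 1117 + 1684 + 2716 + 843 + 2416 + 2745 + 168 = 17045
Σ wᵢ² = 5234944 + 1590121 + 3265249 + 1247689 + 2835856 + 7376656 + 710649 + 5837056 + 7535025 + 28224 = 35661469
n_eff = 17045² / 35661469 = 290532025 / 35661469 = 8.146945

8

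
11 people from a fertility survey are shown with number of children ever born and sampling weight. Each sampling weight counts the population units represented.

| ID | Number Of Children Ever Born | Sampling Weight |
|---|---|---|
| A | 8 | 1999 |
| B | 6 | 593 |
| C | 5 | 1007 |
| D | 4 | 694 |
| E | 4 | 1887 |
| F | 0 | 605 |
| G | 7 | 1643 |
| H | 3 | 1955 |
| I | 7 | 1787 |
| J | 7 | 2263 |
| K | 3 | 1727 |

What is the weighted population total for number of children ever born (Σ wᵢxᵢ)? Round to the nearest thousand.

Weighted total = 85806

86000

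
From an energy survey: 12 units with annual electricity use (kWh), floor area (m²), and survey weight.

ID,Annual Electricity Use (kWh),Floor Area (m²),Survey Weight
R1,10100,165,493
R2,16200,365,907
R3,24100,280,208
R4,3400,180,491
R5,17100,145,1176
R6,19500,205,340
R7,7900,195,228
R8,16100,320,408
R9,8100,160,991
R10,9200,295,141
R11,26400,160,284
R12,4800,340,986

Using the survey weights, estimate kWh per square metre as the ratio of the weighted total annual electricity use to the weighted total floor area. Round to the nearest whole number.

Σ wᵢ·y = 10100×493 + 16200×907 + 24100×208 + 3400×491 + 17100×1176 + 19500×340 + 7900×228 + 16100×408 + 8100×991 + 9200×141 + 26400×284 + 4800×986
  = 83019200
Σ wᵢ·x = 1555095
Ratio = 83019200 / 1555095 = 53.385292

53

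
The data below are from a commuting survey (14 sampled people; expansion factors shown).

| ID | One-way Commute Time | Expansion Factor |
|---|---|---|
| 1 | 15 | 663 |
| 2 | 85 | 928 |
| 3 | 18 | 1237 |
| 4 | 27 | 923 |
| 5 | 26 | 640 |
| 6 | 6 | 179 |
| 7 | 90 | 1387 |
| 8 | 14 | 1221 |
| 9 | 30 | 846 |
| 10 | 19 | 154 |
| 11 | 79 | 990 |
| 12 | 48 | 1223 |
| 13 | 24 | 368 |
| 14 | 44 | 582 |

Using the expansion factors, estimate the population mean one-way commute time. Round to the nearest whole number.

Weighted sum = 495310
Sum of weights = 11341
Weighted mean = 495310 / 11341 = 43.674279

44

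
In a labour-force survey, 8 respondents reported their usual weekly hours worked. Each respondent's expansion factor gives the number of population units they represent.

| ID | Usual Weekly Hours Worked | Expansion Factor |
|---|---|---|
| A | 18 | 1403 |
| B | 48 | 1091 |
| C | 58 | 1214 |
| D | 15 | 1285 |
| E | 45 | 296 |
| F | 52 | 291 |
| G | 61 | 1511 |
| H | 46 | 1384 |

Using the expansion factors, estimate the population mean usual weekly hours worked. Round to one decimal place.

Weighted sum = 18×1403 + 48×1091 + 58×1214 + 15×1285 + 45×296 + 52×291 + 61×1511 + 46×1384
  = 25254 + 52368 + 70412 + 19275 + 13320 + 15132 + 92171 + 63664 = 351596
Sum of weights = 8475
Weighted mean = 351596 / 8475 = 41.486254

41.5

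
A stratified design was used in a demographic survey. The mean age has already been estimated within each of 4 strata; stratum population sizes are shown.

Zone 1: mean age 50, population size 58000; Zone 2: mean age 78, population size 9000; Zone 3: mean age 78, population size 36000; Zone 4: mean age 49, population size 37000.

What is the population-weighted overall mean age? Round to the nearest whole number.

59

Σ Nₕ·x̄ₕ = 50×58000 + 78×9000 + 78×36000 + 49×37000
  = 2900000 + 702000 + 2808000 + 1813000 = 8223000
Σ Nₕ = 58000 + 9000 + 36000 + 37000 = 140000
Overall mean = 8223000 / 140000 = 58.735714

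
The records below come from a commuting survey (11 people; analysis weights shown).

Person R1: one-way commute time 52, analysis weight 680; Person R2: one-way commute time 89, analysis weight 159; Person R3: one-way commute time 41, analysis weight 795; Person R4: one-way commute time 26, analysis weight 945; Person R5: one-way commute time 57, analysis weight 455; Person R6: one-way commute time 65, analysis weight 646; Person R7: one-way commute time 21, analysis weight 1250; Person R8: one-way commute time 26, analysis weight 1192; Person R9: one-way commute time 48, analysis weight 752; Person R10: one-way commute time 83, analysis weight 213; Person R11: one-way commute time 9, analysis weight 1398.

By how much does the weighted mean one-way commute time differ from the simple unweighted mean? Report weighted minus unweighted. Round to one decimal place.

Unweighted sum = 52 + 89 + 41 + 26 + 57 + 65 + 21 + 26 + 48 + 83 + 9 = 517
Unweighted mean = 517 / 11 = 47
Weighted sum = 52×680 + 89×159 + 41×795 + 26×945 + 57×455 + 65×646 + 21×1250 + 26×1192 + 48×752 + 83×213 + 9×1398
  = 35360 + 14151 + 32595 + 24570 + 25935 + 41990 + 26250 + 30992 + 36096 + 17679 + 12582 = 298200
Sum of weights = 680 + 159 + 795 + 945 + 455 + 646 + 1250 + 1192 + 752 + 213 + 1398 = 8485
Weighted mean = 298200 / 8485 = 35.144372
Difference (weighted minus unweighted) = -11.855628

-11.9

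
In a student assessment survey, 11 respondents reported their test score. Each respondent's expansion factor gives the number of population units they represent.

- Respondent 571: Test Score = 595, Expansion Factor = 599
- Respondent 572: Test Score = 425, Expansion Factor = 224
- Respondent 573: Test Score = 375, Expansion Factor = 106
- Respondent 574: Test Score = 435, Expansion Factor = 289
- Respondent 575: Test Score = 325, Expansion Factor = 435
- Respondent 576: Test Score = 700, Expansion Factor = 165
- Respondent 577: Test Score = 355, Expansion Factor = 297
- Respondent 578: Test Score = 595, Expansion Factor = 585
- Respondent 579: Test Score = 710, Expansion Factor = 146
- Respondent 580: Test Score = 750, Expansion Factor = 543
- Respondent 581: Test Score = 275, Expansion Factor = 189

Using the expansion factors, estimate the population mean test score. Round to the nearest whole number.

Weighted sum = 595×599 + 425×224 + 375×106 + 435×289 + 325×435 + 700×165 + 355×297 + 595×585 + 710×146 + 750×543 + 275×189
  = 356405 + 95200 + 39750 + 125715 + 141375 + 115500 + 105435 + 348075 + 103660 + 407250 + 51975 = 1890340
Sum of weights = 599 + 224 + 106 + 289 + 435 + 165 + 297 + 585 + 146 + 543 + 189 = 3578
Weighted mean = 1890340 / 3578 = 528.32309

528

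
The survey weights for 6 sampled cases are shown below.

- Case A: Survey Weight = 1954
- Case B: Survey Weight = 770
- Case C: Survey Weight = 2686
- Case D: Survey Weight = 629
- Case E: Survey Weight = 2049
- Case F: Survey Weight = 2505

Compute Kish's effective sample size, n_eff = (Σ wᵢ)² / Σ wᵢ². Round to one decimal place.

Σ wᵢ = 1954 + 770 + 2686 + 629 + 2049 + 2505 = 10593
Σ wᵢ² = 3818116 + 592900 + 7214596 + 395641 + 4198401 + 6275025 = 22494679
n_eff = 10593² / 22494679 = 112211649 / 22494679 = 4.9883641

5.0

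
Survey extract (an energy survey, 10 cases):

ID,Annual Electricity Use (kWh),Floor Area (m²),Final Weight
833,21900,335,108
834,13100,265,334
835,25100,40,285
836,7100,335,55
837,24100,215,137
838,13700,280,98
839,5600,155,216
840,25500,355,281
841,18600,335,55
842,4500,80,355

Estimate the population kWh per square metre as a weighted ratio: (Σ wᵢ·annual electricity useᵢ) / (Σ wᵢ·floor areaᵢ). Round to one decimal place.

Σ wᵢ·y = 21900×108 + 13100×334 + 25100×285 + 7100×55 + 24100×137 + 13700×98 + 5600×216 + 25500×281 + 18600×55 + 4500×355
  = 2365200 + 4375400 + 7153500 + 390500 + 3301700 + 1342600 + 1209600 + 7165500 + 1023000 + 1597500 = 29924500
Σ wᵢ·x = 335×108 + 265×334 + 40×285 + 335×55 + 215×137 + 280×98 + 155×216 + 355×281 + 335×55 + 80×355
  = 36180 + 88510 + 11400 + 18425 + 29455 + 27440 + 33480 + 99755 + 18425 + 28400 = 391470
Ratio = 29924500 / 391470 = 76.441362

76.4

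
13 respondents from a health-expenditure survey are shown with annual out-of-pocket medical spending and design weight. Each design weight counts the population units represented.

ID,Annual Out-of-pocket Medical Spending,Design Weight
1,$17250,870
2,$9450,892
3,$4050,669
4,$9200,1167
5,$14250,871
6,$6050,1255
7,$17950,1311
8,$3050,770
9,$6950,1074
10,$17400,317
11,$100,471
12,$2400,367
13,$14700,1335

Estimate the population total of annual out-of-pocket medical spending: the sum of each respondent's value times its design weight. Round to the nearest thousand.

Weighted total = 116300700

116301000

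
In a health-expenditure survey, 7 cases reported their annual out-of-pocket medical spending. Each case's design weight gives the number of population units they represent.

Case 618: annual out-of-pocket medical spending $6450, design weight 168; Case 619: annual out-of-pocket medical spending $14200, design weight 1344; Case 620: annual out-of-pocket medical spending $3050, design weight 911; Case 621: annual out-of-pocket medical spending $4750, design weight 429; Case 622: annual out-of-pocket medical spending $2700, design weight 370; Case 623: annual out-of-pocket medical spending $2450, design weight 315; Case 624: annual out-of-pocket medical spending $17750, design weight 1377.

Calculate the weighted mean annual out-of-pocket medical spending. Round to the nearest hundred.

10400

Weighted sum = 6450×168 + 14200×1344 + 3050×911 + 4750×429 + 2700×370 + 2450×315 + 17750×1377
  = 1083600 + 19084800 + 2778550 + 2037750 + 999000 + 771750 + 24441750 = 51197200
Sum of weights = 4914
Weighted mean = 51197200 / 4914 = 10418.641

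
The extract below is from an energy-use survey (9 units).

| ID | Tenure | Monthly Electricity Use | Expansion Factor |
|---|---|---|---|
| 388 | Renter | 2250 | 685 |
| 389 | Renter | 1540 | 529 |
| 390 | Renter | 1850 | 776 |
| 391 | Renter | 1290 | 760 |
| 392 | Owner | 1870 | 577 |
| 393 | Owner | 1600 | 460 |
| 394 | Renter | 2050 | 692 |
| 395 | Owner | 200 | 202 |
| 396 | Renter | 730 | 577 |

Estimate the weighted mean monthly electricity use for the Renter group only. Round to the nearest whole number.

1645

Renter rows: 388, 389, 390, 391, 394, 396
Weighted sum = 2250×685 + 1540×529 + 1850×776 + 1290×760 + 2050×692 + 730×577
  = 6611720
Sum of weights = 685 + 529 + 776 + 760 + 692 + 577 = 4019
Weighted mean = 6611720 / 4019 = 1645.1157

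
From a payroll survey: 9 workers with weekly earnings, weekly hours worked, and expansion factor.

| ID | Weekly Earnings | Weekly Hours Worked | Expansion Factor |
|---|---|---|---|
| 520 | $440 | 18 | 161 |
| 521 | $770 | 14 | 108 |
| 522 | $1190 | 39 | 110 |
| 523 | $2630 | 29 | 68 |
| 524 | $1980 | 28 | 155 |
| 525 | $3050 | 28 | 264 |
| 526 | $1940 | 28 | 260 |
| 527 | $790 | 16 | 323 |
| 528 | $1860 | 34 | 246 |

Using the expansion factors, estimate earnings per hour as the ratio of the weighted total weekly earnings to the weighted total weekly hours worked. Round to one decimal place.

64.6

Σ wᵢ·y = 440×161 + 770×108 + 1190×110 + 2630×68 + 1980×155 + 3050×264 + 1940×260 + 790×323 + 1860×246
  = 2792970
Σ wᵢ·x = 18×161 + 14×108 + 39×110 + 29×68 + 28×155 + 28×264 + 28×260 + 16×323 + 34×246
  = 43216
Ratio = 2792970 / 43216 = 64.628147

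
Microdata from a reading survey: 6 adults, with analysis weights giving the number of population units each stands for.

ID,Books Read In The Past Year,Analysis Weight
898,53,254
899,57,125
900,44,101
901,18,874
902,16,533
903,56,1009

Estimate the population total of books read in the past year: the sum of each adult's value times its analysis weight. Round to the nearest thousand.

Weighted total = 105795

106000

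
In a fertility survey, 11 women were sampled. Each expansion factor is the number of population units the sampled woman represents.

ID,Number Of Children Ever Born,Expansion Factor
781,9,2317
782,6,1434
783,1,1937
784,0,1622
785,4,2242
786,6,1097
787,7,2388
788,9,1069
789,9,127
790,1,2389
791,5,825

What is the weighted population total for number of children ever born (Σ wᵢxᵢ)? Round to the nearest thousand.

81000

Weighted total = 9×2317 + 6×1434 + 1×1937 + 0×1622 + 4×2242 + 6×1097 + 7×2388 + 9×1069 + 9×127 + 1×2389 + 5×825
  = 20853 + 8604 + 1937 + 0 + 8968 + 6582 + 16716 + 9621 + 1143 + 2389 + 4125 = 80938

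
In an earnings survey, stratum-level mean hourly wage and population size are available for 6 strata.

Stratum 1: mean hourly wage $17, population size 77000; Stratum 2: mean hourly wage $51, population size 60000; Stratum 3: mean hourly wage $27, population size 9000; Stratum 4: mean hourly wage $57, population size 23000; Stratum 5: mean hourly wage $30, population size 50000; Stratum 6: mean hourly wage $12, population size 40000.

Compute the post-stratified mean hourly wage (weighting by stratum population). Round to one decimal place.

30.5

Σ Nₕ·x̄ₕ = 17×77000 + 51×60000 + 27×9000 + 57×23000 + 30×50000 + 12×40000
  = 1309000 + 3060000 + 243000 + 1311000 + 1500000 + 480000 = 7903000
Σ Nₕ = 77000 + 60000 + 9000 + 23000 + 50000 + 40000 = 259000
Overall mean = 7903000 / 259000 = 30.513514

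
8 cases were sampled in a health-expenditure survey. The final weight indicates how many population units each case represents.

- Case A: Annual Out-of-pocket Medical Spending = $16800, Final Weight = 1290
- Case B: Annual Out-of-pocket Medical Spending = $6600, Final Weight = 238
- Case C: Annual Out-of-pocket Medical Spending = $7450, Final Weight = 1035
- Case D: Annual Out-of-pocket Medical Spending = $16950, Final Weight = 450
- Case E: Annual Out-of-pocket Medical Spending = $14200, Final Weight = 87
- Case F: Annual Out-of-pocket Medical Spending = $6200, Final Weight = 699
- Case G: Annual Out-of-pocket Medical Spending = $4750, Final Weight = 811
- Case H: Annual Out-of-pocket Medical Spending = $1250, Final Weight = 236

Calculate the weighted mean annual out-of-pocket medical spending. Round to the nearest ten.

9970

Weighted sum = 16800×1290 + 6600×238 + 7450×1035 + 16950×450 + 14200×87 + 6200×699 + 4750×811 + 1250×236
  = 21672000 + 1570800 + 7710750 + 7627500 + 1235400 + 4333800 + 3852250 + 295000 = 48297500
Sum of weights = 1290 + 238 + 1035 + 450 + 87 + 699 + 811 + 236 = 4846
Weighted mean = 48297500 / 4846 = 9966.4672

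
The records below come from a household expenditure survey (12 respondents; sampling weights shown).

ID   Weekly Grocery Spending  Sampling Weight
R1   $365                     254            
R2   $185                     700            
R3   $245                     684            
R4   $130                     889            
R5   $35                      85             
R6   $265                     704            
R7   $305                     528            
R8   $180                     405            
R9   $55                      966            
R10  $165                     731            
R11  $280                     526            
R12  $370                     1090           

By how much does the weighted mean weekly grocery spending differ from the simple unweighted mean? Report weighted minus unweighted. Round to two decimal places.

Unweighted sum = 365 + 185 + 245 + 130 + 35 + 265 + 305 + 180 + 55 + 165 + 280 + 370 = 2580
Unweighted mean = 2580 / 12 = 215
Weighted sum = 365×254 + 185×700 + 245×684 + 130×889 + 35×85 + 265×704 + 305×528 + 180×405 + 55×966 + 165×731 + 280×526 + 370×1090
  = 92710 + 129500 + 167580 + 115570 + 2975 + 186560 + 161040 + 72900 + 53130 + 120615 + 147280 + 403300 = 1653160
Sum of weights = 7562
Weighted mean = 1653160 / 7562 = 218.61412
Difference (weighted minus unweighted) = 3.6141232

3.61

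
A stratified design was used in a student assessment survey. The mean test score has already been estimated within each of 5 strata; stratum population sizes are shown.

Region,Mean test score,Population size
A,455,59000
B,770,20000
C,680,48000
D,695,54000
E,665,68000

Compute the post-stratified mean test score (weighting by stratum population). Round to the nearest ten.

Σ Nₕ·x̄ₕ = 157635000
Σ Nₕ = 59000 + 20000 + 48000 + 54000 + 68000 = 249000
Overall mean = 157635000 / 249000 = 633.07229

630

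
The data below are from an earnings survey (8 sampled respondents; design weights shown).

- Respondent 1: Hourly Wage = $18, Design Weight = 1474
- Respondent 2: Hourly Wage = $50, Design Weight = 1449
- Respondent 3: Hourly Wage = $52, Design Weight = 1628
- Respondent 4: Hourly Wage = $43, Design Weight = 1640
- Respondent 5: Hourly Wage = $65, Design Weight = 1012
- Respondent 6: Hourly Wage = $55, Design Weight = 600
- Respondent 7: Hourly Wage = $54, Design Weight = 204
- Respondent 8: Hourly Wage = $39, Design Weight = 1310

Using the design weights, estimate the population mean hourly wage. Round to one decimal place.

Weighted sum = 18×1474 + 50×1449 + 52×1628 + 43×1640 + 65×1012 + 55×600 + 54×204 + 39×1310
  = 415044
Sum of weights = 1474 + 1449 + 1628 + 1640 + 1012 + 600 + 204 + 1310 = 9317
Weighted mean = 415044 / 9317 = 44.546957

44.5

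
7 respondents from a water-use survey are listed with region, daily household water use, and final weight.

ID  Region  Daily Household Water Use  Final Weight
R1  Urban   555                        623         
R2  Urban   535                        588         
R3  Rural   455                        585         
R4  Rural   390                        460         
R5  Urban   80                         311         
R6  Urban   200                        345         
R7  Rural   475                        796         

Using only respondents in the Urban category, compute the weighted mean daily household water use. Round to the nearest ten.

400

Urban rows: R1, R2, R5, R6
Weighted sum = 555×623 + 535×588 + 80×311 + 200×345
  = 345765 + 314580 + 24880 + 69000 = 754225
Sum of weights = 623 + 588 + 311 + 345 = 1867
Weighted mean = 754225 / 1867 = 403.97697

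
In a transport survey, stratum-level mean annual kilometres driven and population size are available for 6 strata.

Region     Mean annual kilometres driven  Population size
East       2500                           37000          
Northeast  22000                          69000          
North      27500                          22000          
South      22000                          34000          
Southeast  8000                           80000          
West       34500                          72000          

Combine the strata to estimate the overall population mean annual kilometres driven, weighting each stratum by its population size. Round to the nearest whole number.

Σ Nₕ·x̄ₕ = 6087500000
Σ Nₕ = 37000 + 69000 + 22000 + 34000 + 80000 + 72000 = 314000
Overall mean = 6087500000 / 314000 = 19386.943

19387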